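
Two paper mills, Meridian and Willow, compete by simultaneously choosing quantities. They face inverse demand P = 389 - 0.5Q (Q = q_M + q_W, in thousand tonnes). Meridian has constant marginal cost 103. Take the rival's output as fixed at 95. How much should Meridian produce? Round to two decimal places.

238.50

With the rival's output fixed at 95, Meridian's profit is π_M = (389 - (1/2)·95 - (1/2)q_M)q_M - (103q_M) = (683/2 - (1/2)q_M)q_M - (103q_M).
∂π_M/∂q_M = 477/2 - q_M = 0, so q_M = 477/2.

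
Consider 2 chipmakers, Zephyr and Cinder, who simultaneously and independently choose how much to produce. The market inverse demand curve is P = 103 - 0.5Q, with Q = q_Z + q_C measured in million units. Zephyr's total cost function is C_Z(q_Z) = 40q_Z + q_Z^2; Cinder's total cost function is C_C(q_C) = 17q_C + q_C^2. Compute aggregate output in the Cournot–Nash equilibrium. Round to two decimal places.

42.57

Zephyr's profit: π_Z = (103 - 0.5Q)q_Z - (40q_Z + q_Z²). Setting ∂π_Z/∂q_Z = 0: 63 - 3q_Z - (1/2)(q_C) = 0.
Cinder's profit: π_C = (103 - 0.5Q)q_C - (17q_C + q_C²). Setting ∂π_C/∂q_C = 0: 86 - 3q_C - (1/2)(q_Z) = 0.
Rearranging gives the reaction functions q_Z = (63 - (1/2)q_C)/3 and q_C = (86 - (1/2)q_Z)/3.
Solving the pair: q_Z = 584/35, q_C = 906/35.
Total output Q = 584/35 + 906/35 = 298/7.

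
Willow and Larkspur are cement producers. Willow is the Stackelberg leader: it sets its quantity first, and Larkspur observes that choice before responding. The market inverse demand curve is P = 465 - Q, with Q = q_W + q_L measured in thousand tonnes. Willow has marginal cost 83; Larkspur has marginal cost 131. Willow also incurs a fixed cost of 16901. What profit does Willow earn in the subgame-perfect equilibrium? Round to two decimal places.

6211.50

The follower Larkspur best-responds to any q_W: π_L = (465 - Q)q_L - 131q_L.
Setting the follower's marginal profit to zero, 334 - q_W - 2q_L = 0, i.e. q_L = (334 - q_W)/2.
Willow substitutes q_L(q_W) into its own profit: π_W = q_W(465 - q_W - (334 - q_W)/2) - 83q_W = (298 - (1/2)q_W)q_W - 83q_W.
The leader's first-order condition 215 - q_W = 0 yields q_W = 215.
Then q_L = (334 - 215)/2 = 119/2.
Price P = 465 - 549/2 = 381/2.
Willow's profit: (381/2 - 83)·215 - 16901 = 6211.5000.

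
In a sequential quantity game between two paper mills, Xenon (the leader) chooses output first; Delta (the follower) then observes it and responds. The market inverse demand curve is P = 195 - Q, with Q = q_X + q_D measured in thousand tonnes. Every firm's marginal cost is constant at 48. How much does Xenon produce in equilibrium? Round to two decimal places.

Solve by backward induction. Given q_X, the follower Delta maximises π_D = (195 - q_X - q_D)q_D - 48q_D.
∂π_D/∂q_D = 147 - q_X - 2q_D = 0 gives the reaction function q_D = (147 - q_X)/2.
Xenon substitutes q_D(q_X) into its own profit: π_X = q_X(195 - q_X - (147 - q_X)/2) - 48q_X = (243/2 - (1/2)q_X)q_X - 48q_X.
Leader FOC: 147/2 - q_X = 0, so q_X = 147/2.
Then q_D = (147 - 147/2)/2 = 147/4.

73.50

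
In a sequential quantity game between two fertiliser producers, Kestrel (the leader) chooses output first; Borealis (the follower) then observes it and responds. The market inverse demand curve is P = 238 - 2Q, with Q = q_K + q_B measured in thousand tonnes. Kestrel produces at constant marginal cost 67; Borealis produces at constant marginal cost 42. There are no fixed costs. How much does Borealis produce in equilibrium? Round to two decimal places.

Solve by backward induction. Given q_K, the follower Borealis maximises π_B = (238 - 2q_K - 2q_B)q_B - 42q_B.
Setting the follower's marginal profit to zero, 196 - 2q_K - 4q_B = 0, i.e. q_B = (196 - 2q_K)/4.
The leader anticipates this reaction. Substituting into P = 238 - 2Q gives P = 140 - q_K, so π_K = (140 - q_K)q_K - 67q_K.
The leader's first-order condition 73 - 2q_K = 0 yields q_K = 73/2.
Then q_B = (196 - 2·(73/2))/4 = 123/4.

30.75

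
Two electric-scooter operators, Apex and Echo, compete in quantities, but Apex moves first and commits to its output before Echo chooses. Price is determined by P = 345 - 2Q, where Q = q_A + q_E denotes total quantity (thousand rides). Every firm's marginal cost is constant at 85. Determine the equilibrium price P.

150

The follower Echo best-responds to any q_A: π_E = (345 - 2Q)q_E - 85q_E.
Setting the follower's marginal profit to zero, 260 - 2q_A - 4q_E = 0, i.e. q_E = (260 - 2q_A)/4.
The leader anticipates this reaction. Substituting into P = 345 - 2Q gives P = 215 - q_A, so π_A = (215 - q_A)q_A - 85q_A.
The leader's first-order condition 130 - 2q_A = 0 yields q_A = 65.
Then q_E = (260 - 2·65)/4 = 65/2.
Total output Q = 195/2, so price P = 345 - 2·(195/2) = 150.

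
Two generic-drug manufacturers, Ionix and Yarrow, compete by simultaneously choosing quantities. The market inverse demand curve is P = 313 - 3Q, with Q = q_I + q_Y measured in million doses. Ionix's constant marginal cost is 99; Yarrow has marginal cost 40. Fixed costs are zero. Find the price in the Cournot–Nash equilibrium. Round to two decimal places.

150.67

Ionix's profit: π_I = (313 - 3Q)q_I - (99q_I). Setting ∂π_I/∂q_I = 0: 214 - 6q_I - 3(q_Y) = 0.
Yarrow's first-order condition: 273 - 6q_Y - 3(q_I) = 0.
Best responses: q_I = (214 - 3q_Y)/6, q_Y = (273 - 3q_I)/6.
Substituting one into the other gives q_I = 155/9 and q_Y = 332/9.
Total output Q = 487/9, so price P = 313 - 3·(487/9) = 452/3.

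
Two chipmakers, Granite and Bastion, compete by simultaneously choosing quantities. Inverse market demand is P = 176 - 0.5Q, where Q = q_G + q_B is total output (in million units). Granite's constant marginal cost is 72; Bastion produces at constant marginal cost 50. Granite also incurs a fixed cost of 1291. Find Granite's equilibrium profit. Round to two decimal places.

Granite's profit: π_G = (176 - 0.5Q)q_G - (72q_G). Setting ∂π_G/∂q_G = 0: 104 - q_G - (1/2)(q_B) = 0.
Bastion's first-order condition: 126 - q_B - (1/2)(q_G) = 0.
Rearranging gives the reaction functions q_G = (104 - (1/2)q_B) and q_B = (126 - (1/2)q_G).
Solving the pair: q_G = 164/3, q_B = 296/3.
Price P = 176 - (1/2)·(460/3) = 298/3.
Granite's profit: (298/3 - 72)·(164/3) - 1291 = 1829/9.

203.22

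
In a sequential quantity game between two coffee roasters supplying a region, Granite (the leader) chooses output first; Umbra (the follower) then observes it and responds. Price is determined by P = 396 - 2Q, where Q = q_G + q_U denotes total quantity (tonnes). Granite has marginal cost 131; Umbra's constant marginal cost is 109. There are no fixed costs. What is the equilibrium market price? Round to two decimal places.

191.75

The follower Umbra best-responds to any q_G: π_U = (396 - 2Q)q_U - 109q_U.
∂π_U/∂q_U = 287 - 2q_G - 4q_U = 0 gives the reaction function q_U = (287 - 2q_G)/4.
Granite substitutes q_U(q_G) into its own profit: π_G = q_G(396 - 2q_G - (287 - 2q_G)/2) - 131q_G = (505/2 - q_G)q_G - 131q_G.
Maximising: ∂π_G/∂q_G = 243/2 - 2q_G = 0, giving q_G = 243/4.
Then q_U = (287 - 2·(243/4))/4 = 331/8.
Total output Q = 817/8, so price P = 396 - 2·(817/8) = 767/4.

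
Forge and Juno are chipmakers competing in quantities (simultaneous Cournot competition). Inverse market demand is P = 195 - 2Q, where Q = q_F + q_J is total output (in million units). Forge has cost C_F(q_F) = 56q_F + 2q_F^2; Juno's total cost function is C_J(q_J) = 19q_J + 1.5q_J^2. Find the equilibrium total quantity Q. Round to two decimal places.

33.67

Forge's profit: π_F = (195 - 2Q)q_F - (56q_F + 2q_F²). Setting ∂π_F/∂q_F = 0: 139 - 8q_F - 2(q_J) = 0.
Juno's profit: π_J = (195 - 2Q)q_J - (19q_J + (3/2)q_J²). Setting ∂π_J/∂q_J = 0: 176 - 7q_J - 2(q_F) = 0.
Rearranging gives the reaction functions q_F = (139 - 2q_J)/8 and q_J = (176 - 2q_F)/7.
Solving the pair: q_F = 621/52, q_J = 565/26.
Total output Q = 621/52 + 565/26 = 1751/52.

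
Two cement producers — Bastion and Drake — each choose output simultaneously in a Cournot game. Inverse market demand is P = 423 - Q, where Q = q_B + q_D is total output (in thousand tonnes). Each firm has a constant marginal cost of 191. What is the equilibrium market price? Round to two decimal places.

268.33

A representative firm's profit is π_i = q_i(423 - Q) - 191q_i.
First-order condition (treating rivals' output as given): 232 - 2q_i - q_j = 0.
With identical firms every q_j equals q_i, so q_j = q_i and 232 = 3q_i, giving q_i = 232/3.
Total output Q = 464/3, so price P = 423 - 464/3 = 805/3.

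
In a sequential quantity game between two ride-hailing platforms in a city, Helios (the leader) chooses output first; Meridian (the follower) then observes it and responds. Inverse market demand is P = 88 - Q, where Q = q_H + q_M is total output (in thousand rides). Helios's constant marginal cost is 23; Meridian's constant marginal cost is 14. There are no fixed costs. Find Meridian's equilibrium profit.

529

Solve by backward induction. Given q_H, the follower Meridian maximises π_M = (88 - q_H - q_M)q_M - 14q_M.
Follower FOC: 74 - q_H - 2q_M = 0, so q_M(q_H) = (74 - q_H)/2.
Helios substitutes q_M(q_H) into its own profit: π_H = q_H(88 - q_H - (74 - q_H)/2) - 23q_H = (51 - (1/2)q_H)q_H - 23q_H.
Maximising: ∂π_H/∂q_H = 28 - q_H = 0, giving q_H = 28.
Then q_M = (74 - 28)/2 = 23.
Price P = 88 - 51 = 37.
Meridian's profit: (37 - 14)·23 = 529.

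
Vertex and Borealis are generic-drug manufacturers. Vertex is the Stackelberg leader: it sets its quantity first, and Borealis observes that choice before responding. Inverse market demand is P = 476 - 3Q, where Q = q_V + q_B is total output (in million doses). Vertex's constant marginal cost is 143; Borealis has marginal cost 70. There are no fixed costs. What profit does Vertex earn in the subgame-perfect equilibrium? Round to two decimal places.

2816.67

Solve by backward induction. Given q_V, the follower Borealis maximises π_B = (476 - 3q_V - 3q_B)q_B - 70q_B.
Setting the follower's marginal profit to zero, 406 - 3q_V - 6q_B = 0, i.e. q_B = (406 - 3q_V)/6.
The leader anticipates this reaction. Substituting into P = 476 - 3Q gives P = 273 - (3/2)q_V, so π_V = (273 - (3/2)q_V)q_V - 143q_V.
The leader's first-order condition 130 - 3q_V = 0 yields q_V = 130/3.
Then q_B = (406 - 3·(130/3))/6 = 46.
Price P = 476 - 3·(268/3) = 208.
Vertex's profit: (208 - 143)·(130/3) = 2816.6667.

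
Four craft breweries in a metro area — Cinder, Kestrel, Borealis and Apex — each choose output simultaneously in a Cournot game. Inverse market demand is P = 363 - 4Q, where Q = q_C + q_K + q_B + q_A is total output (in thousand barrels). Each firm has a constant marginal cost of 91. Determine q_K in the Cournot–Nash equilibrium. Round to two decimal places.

A representative firm's profit is π_i = q_i(363 - 4Q) - 91q_i.
First-order condition (treating rivals' output as given): 272 - 8q_i - 4·Σ_{j≠i} q_j = 0.
With identical firms every q_j equals q_i, so Σ_{j≠i} q_j = 3q_i and 272 = 20q_i, giving q_i = 68/5.

13.60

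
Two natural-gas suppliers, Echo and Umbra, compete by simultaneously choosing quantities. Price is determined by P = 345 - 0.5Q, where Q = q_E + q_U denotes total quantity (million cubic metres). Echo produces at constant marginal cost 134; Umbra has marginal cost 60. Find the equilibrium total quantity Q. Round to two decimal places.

Echo's profit: π_E = (345 - 0.5Q)q_E - (134q_E). Setting ∂π_E/∂q_E = 0: 211 - q_E - (1/2)(q_U) = 0.
Umbra's profit: π_U = (345 - 0.5Q)q_U - (60q_U). Setting ∂π_U/∂q_U = 0: 285 - q_U - (1/2)(q_E) = 0.
So q_E = (211 - (1/2)q_U) and q_U = (285 - (1/2)q_E).
Substituting one into the other gives q_E = 274/3 and q_U = 718/3.
Total output Q = 274/3 + 718/3 = 992/3.

330.67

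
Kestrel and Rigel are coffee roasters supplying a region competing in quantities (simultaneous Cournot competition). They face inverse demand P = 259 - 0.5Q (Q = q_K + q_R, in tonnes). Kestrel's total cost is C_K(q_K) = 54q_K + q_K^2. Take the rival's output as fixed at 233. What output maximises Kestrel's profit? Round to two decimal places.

With the rival's output fixed at 233, Kestrel's profit is π_K = (259 - (1/2)·233 - (1/2)q_K)q_K - (54q_K + q_K²) = (285/2 - (1/2)q_K)q_K - (54q_K + q_K²).
∂π_K/∂q_K = 177/2 - 3q_K = 0, so q_K = 59/2.

29.50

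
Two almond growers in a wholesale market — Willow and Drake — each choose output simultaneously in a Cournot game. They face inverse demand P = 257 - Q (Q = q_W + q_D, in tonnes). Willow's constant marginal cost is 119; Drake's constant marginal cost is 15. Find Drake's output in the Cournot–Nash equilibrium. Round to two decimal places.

115.33

Willow's profit: π_W = (257 - Q)q_W - (119q_W). Setting ∂π_W/∂q_W = 0: 138 - 2q_W - (q_D) = 0.
Drake's first-order condition: 242 - 2q_D - (q_W) = 0.
So q_W = (138 - q_D)/2 and q_D = (242 - q_W)/2.
Solving the pair: q_W = 34/3, q_D = 346/3.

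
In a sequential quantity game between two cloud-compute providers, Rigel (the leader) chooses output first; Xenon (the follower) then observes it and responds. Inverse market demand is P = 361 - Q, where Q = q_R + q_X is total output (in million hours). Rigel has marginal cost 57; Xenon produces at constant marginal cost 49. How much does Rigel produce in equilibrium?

148

The follower Xenon best-responds to any q_R: π_X = (361 - Q)q_X - 49q_X.
∂π_X/∂q_X = 312 - q_R - 2q_X = 0 gives the reaction function q_X = (312 - q_R)/2.
Rigel substitutes q_X(q_R) into its own profit: π_R = q_R(361 - q_R - (312 - q_R)/2) - 57q_R = (205 - (1/2)q_R)q_R - 57q_R.
Leader FOC: 148 - q_R = 0, so q_R = 148.
Then q_X = (312 - 148)/2 = 82.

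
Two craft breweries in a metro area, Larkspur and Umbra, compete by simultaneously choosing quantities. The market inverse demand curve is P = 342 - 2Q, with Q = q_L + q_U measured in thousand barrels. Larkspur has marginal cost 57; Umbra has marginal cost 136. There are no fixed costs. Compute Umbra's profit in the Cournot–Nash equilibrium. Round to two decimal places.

896.06

Larkspur's profit: π_L = (342 - 2Q)q_L - (57q_L). Setting ∂π_L/∂q_L = 0: 285 - 4q_L - 2(q_U) = 0.
Umbra's first-order condition: 206 - 4q_U - 2(q_L) = 0.
Best responses: q_L = (285 - 2q_U)/4, q_U = (206 - 2q_L)/4.
Solving the pair: q_L = 182/3, q_U = 127/6.
Price P = 342 - 2·(491/6) = 535/3.
Umbra's profit: (535/3 - 136)·(127/6) = 896.0556.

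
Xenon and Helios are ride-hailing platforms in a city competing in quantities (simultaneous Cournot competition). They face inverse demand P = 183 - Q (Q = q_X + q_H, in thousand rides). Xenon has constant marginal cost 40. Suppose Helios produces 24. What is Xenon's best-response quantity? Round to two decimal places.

59.50

With the rival's output fixed at 24, Xenon's profit is π_X = (183 - 24 - q_X)q_X - (40q_X) = (159 - q_X)q_X - (40q_X).
∂π_X/∂q_X = 119 - 2q_X = 0, so q_X = 119/2.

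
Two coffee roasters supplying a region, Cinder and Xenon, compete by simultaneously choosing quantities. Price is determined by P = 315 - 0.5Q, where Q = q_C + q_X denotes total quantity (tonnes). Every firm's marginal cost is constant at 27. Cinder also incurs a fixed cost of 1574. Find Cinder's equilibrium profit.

16858

Each firm earns π_i = (315 - 0.5Q)q_i - 27q_i.
Setting ∂π_i/∂q_i = 0 with rivals' quantities fixed: 288 - q_i - (1/2)q_j = 0.
With identical firms every q_j equals q_i, so q_j = q_i and 288 = (3/2)q_i, giving q_i = 192.
Price P = 315 - (1/2)·384 = 123.
Cinder's profit: (123 - 27)·192 - 1574 = 16858.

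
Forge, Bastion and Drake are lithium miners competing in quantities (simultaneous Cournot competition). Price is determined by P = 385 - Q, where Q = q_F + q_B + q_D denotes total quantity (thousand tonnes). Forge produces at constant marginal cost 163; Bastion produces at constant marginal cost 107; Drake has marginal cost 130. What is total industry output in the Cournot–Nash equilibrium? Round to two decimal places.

Forge's profit: π_F = (385 - Q)q_F - (163q_F). Setting ∂π_F/∂q_F = 0: 222 - 2q_F - (q_B + q_D) = 0.
Bastion's profit: π_B = (385 - Q)q_B - (107q_B). Setting ∂π_B/∂q_B = 0: 278 - 2q_B - (q_F + q_D) = 0.
Drake's first-order condition: 255 - 2q_D - (q_F + q_B) = 0.
Adding the 3 first-order conditions: 755 − 4Q = 0, so Q = 755/4.
Back-substituting: q_F = (222 − 755/4) = 133/4, q_B = (278 − 755/4) = 357/4, q_D = (255 − 755/4) = 265/4.
Total output Q = 133/4 + 357/4 + 265/4 = 755/4.

188.75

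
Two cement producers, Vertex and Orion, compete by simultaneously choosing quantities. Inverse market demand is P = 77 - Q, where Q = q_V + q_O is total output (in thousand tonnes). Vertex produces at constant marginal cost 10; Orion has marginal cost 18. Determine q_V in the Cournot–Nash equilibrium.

Vertex's profit: π_V = (77 - Q)q_V - (10q_V). Setting ∂π_V/∂q_V = 0: 67 - 2q_V - (q_O) = 0.
Orion's profit: π_O = (77 - Q)q_O - (18q_O). Setting ∂π_O/∂q_O = 0: 59 - 2q_O - (q_V) = 0.
Rearranging gives the reaction functions q_V = (67 - q_O)/2 and q_O = (59 - q_V)/2.
Solving the pair: q_V = 25, q_O = 17.

25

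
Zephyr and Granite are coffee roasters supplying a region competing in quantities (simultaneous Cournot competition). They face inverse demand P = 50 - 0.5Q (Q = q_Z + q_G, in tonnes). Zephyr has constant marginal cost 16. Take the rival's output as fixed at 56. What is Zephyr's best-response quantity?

6

With the rival's output fixed at 56, Zephyr's profit is π_Z = (50 - (1/2)·56 - (1/2)q_Z)q_Z - (16q_Z) = (22 - (1/2)q_Z)q_Z - (16q_Z).
∂π_Z/∂q_Z = 6 - q_Z = 0, so q_Z = 6.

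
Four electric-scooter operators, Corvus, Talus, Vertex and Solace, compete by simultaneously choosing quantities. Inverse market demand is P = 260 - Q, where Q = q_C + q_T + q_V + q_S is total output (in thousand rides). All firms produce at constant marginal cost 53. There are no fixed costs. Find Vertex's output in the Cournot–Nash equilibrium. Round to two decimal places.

Each firm earns π_i = (260 - Q)q_i - 53q_i.
First-order condition (treating rivals' output as given): 207 - 2q_i - Σ_{j≠i} q_j = 0.
By symmetry each firm produces the same amount; substituting Σ_{j≠i} q_j = 3q_i yields q_i = 207/5.

41.40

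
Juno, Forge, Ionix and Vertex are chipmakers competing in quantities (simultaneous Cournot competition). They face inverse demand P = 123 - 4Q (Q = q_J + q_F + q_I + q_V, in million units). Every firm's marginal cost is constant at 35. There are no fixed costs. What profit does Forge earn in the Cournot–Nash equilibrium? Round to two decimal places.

77.44

A representative firm's profit is π_i = q_i(123 - 4Q) - 35q_i.
First-order condition (treating rivals' output as given): 88 - 8q_i - 4·Σ_{j≠i} q_j = 0.
By symmetry each firm produces the same amount; substituting Σ_{j≠i} q_j = 3q_i yields q_i = 88/20 = 22/5.
Price P = 123 - 4·(88/5) = 263/5.
Forge's profit: (263/5 - 35)·(22/5) = 1936/25.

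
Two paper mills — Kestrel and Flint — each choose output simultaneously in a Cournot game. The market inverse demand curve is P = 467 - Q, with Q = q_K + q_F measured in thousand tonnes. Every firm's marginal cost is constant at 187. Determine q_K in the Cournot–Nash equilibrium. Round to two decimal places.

93.33

A representative firm's profit is π_i = q_i(467 - Q) - 187q_i.
Setting ∂π_i/∂q_i = 0 with rivals' quantities fixed: 280 - 2q_i - q_j = 0.
By symmetry each firm produces the same amount; substituting q_j = q_i yields q_i = 280/3.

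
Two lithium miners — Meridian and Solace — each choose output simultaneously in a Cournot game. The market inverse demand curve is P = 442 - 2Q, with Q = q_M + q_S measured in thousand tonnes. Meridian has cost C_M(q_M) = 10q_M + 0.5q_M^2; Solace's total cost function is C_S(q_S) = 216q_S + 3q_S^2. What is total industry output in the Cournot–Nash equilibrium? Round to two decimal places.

89.87

Meridian's profit: π_M = (442 - 2Q)q_M - (10q_M + (1/2)q_M²). Setting ∂π_M/∂q_M = 0: 432 - 5q_M - 2(q_S) = 0.
Solace's first-order condition: 226 - 10q_S - 2(q_M) = 0.
So q_M = (432 - 2q_S)/5 and q_S = (226 - 2q_M)/10.
Substituting one into the other gives q_M = 1934/23 and q_S = 133/23.
Total output Q = 1934/23 + 133/23 = 89.8696.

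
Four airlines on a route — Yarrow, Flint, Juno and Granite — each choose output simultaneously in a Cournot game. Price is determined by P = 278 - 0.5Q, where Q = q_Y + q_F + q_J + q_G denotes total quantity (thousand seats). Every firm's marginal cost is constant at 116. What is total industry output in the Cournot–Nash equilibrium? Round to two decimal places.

259.20

A representative firm's profit is π_i = q_i(278 - 0.5Q) - 116q_i.
First-order condition (treating rivals' output as given): 162 - q_i - (1/2)·Σ_{j≠i} q_j = 0.
With identical firms every q_j equals q_i, so Σ_{j≠i} q_j = 3q_i and 162 = (5/2)q_i, giving q_i = 324/5.
Total output Q = 324/5 + 324/5 + 324/5 + 324/5 = 1296/5.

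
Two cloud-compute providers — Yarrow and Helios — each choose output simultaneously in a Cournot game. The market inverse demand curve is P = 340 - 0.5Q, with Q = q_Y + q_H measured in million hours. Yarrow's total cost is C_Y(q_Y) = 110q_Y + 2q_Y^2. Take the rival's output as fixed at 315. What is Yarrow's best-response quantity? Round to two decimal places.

With the rival's output fixed at 315, Yarrow's profit is π_Y = (340 - (1/2)·315 - (1/2)q_Y)q_Y - (110q_Y + 2q_Y²) = (365/2 - (1/2)q_Y)q_Y - (110q_Y + 2q_Y²).
∂π_Y/∂q_Y = 145/2 - 5q_Y = 0, so q_Y = 29/2.

14.50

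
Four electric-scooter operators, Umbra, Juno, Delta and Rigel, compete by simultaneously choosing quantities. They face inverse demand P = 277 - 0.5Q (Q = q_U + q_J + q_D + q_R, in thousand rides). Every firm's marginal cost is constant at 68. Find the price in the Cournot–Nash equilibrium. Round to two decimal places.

Each firm earns π_i = (277 - 0.5Q)q_i - 68q_i.
First-order condition (treating rivals' output as given): 209 - q_i - (1/2)·Σ_{j≠i} q_j = 0.
By symmetry each firm produces the same amount; substituting Σ_{j≠i} q_j = 3q_i yields q_i = 209/(5/2) = 418/5.
Total output Q = 1672/5, so price P = 277 - (1/2)·(1672/5) = 549/5.

109.80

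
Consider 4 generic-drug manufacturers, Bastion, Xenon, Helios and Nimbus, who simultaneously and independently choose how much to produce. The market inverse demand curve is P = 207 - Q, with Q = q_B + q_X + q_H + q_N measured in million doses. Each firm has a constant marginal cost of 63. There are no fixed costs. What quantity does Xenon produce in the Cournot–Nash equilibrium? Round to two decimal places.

28.80

Each firm earns π_i = (207 - Q)q_i - 63q_i.
First-order condition (treating rivals' output as given): 144 - 2q_i - Σ_{j≠i} q_j = 0.
With identical firms every q_j equals q_i, so Σ_{j≠i} q_j = 3q_i and 144 = 5q_i, giving q_i = 144/5.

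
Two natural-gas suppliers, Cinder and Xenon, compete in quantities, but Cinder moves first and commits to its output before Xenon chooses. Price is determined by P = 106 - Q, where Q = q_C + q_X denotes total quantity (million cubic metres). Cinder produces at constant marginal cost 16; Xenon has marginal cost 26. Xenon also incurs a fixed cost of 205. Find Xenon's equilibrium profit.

The follower Xenon best-responds to any q_C: π_X = (106 - Q)q_X - 26q_X.
Follower FOC: 80 - q_C - 2q_X = 0, so q_X(q_C) = (80 - q_C)/2.
The leader anticipates this reaction. Substituting into P = 106 - Q gives P = 66 - (1/2)q_C, so π_C = (66 - (1/2)q_C)q_C - 16q_C.
Maximising: ∂π_C/∂q_C = 50 - q_C = 0, giving q_C = 50.
Then q_X = (80 - 50)/2 = 15.
Price P = 106 - 65 = 41.
Xenon's profit: (41 - 26)·15 - 205 = 20.

20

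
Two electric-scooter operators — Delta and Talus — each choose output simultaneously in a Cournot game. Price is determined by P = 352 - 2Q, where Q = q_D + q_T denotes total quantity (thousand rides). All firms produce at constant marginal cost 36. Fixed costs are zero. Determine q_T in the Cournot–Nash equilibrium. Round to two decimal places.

Each firm earns π_i = (352 - 2Q)q_i - 36q_i.
First-order condition (treating rivals' output as given): 316 - 4q_i - 2q_j = 0.
By symmetry each firm produces the same amount; substituting q_j = q_i yields q_i = 316/6 = 158/3.

52.67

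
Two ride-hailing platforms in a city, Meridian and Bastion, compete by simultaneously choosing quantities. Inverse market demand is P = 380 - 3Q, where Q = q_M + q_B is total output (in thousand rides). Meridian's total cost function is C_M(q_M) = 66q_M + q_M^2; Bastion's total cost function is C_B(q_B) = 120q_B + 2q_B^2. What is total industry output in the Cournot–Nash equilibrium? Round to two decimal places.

49.27

Meridian's profit: π_M = (380 - 3Q)q_M - (66q_M + q_M²). Setting ∂π_M/∂q_M = 0: 314 - 8q_M - 3(q_B) = 0.
Bastion's profit: π_B = (380 - 3Q)q_B - (120q_B + 2q_B²). Setting ∂π_B/∂q_B = 0: 260 - 10q_B - 3(q_M) = 0.
Rearranging gives the reaction functions q_M = (314 - 3q_B)/8 and q_B = (260 - 3q_M)/10.
Solving the pair: q_M = 33.2394, q_B = 1138/71.
Total output Q = 33.2394 + 1138/71 = 49.2676.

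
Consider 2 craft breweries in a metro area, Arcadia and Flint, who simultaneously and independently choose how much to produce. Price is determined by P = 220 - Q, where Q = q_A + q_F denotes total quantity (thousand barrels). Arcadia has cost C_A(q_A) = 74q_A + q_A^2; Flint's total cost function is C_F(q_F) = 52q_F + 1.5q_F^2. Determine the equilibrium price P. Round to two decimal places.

Arcadia's profit: π_A = (220 - Q)q_A - (74q_A + q_A²). Setting ∂π_A/∂q_A = 0: 146 - 4q_A - (q_F) = 0.
Flint's profit: π_F = (220 - Q)q_F - (52q_F + (3/2)q_F²). Setting ∂π_F/∂q_F = 0: 168 - 5q_F - (q_A) = 0.
Rearranging gives the reaction functions q_A = (146 - q_F)/4 and q_F = (168 - q_A)/5.
Solving the pair: q_A = 562/19, q_F = 526/19.
Total output Q = 1088/19, so price P = 220 - 1088/19 = 162.7368.

162.74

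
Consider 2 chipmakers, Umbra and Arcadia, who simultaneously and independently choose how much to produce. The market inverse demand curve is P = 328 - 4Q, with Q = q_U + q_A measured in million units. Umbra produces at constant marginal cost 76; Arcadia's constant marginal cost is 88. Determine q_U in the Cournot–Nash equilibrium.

22

Umbra's profit: π_U = (328 - 4Q)q_U - (76q_U). Setting ∂π_U/∂q_U = 0: 252 - 8q_U - 4(q_A) = 0.
Arcadia's profit: π_A = (328 - 4Q)q_A - (88q_A). Setting ∂π_A/∂q_A = 0: 240 - 8q_A - 4(q_U) = 0.
So q_U = (252 - 4q_A)/8 and q_A = (240 - 4q_U)/8.
Substituting one into the other gives q_U = 22 and q_A = 19.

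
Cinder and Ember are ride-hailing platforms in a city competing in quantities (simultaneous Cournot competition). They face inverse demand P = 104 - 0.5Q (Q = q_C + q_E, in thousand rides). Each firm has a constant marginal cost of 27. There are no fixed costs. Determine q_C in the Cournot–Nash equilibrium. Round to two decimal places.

51.33

Each firm earns π_i = (104 - 0.5Q)q_i - 27q_i.
Setting ∂π_i/∂q_i = 0 with rivals' quantities fixed: 77 - q_i - (1/2)q_j = 0.
By symmetry each firm produces the same amount; substituting q_j = q_i yields q_i = 77/(3/2) = 154/3.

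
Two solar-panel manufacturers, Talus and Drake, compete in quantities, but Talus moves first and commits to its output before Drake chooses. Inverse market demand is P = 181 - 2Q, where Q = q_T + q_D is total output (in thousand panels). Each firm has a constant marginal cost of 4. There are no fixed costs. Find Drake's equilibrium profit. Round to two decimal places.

979.03

The follower Drake best-responds to any q_T: π_D = (181 - 2Q)q_D - 4q_D.
Follower FOC: 177 - 2q_T - 4q_D = 0, so q_D(q_T) = (177 - 2q_T)/4.
The leader anticipates this reaction. Substituting into P = 181 - 2Q gives P = 185/2 - q_T, so π_T = (185/2 - q_T)q_T - 4q_T.
Leader FOC: 177/2 - 2q_T = 0, so q_T = 177/4.
Then q_D = (177 - 2·(177/4))/4 = 177/8.
Price P = 181 - 2·(531/8) = 193/4.
Drake's profit: (193/4 - 4)·(177/8) = 979.0313.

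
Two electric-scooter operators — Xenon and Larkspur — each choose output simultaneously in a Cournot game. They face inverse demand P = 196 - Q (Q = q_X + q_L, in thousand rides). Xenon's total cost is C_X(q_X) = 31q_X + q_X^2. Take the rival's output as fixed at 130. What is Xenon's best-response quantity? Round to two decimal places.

8.75

With the rival's output fixed at 130, Xenon's profit is π_X = (196 - 130 - q_X)q_X - (31q_X + q_X²) = (66 - q_X)q_X - (31q_X + q_X²).
∂π_X/∂q_X = 35 - 4q_X = 0, so q_X = 35/4.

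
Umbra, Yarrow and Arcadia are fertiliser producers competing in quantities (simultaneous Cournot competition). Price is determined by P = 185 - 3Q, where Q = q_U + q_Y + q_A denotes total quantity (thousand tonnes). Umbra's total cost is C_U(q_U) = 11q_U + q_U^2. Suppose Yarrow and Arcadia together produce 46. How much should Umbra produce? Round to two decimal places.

With rivals' combined output fixed at 46, Umbra's profit is π_U = (185 - 3·46 - 3q_U)q_U - (11q_U + q_U²) = (47 - 3q_U)q_U - (11q_U + q_U²).
∂π_U/∂q_U = 36 - 8q_U = 0, so q_U = 9/2.

4.50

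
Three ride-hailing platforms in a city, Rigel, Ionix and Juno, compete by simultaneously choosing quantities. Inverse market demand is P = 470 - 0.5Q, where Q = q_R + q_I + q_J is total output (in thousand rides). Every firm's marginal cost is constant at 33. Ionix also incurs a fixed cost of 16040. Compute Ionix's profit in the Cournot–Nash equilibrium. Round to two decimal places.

7831.13

Each firm earns π_i = (470 - 0.5Q)q_i - 33q_i.
Setting ∂π_i/∂q_i = 0 with rivals' quantities fixed: 437 - q_i - (1/2)·Σ_{j≠i} q_j = 0.
With identical firms every q_j equals q_i, so Σ_{j≠i} q_j = 2q_i and 437 = 2q_i, giving q_i = 437/2.
Price P = 470 - (1/2)·(1311/2) = 569/4.
Ionix's profit: (569/4 - 33)·(437/2) - 16040 = 7831.1250.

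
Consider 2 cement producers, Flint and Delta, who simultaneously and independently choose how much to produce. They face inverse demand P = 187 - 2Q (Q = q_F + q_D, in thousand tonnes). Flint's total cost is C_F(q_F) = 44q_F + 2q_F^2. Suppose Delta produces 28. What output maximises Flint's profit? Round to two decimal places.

With the rival's output fixed at 28, Flint's profit is π_F = (187 - 2·28 - 2q_F)q_F - (44q_F + 2q_F²) = (131 - 2q_F)q_F - (44q_F + 2q_F²).
∂π_F/∂q_F = 87 - 8q_F = 0, so q_F = 87/8.

10.88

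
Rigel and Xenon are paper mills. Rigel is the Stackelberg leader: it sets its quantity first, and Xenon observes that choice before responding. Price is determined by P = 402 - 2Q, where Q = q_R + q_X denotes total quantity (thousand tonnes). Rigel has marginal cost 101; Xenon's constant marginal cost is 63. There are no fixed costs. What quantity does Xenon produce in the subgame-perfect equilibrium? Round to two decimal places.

51.88

Solve by backward induction. Given q_R, the follower Xenon maximises π_X = (402 - 2q_R - 2q_X)q_X - 63q_X.
∂π_X/∂q_X = 339 - 2q_R - 4q_X = 0 gives the reaction function q_X = (339 - 2q_R)/4.
The leader anticipates this reaction. Substituting into P = 402 - 2Q gives P = 465/2 - q_R, so π_R = (465/2 - q_R)q_R - 101q_R.
The leader's first-order condition 263/2 - 2q_R = 0 yields q_R = 263/4.
Then q_X = (339 - 2·(263/4))/4 = 415/8.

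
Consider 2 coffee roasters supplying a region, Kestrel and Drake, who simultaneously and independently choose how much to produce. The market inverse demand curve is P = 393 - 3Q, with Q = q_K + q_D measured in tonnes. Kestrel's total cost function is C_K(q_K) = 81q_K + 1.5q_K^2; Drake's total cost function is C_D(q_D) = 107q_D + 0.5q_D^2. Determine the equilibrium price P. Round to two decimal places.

Kestrel's profit: π_K = (393 - 3Q)q_K - (81q_K + (3/2)q_K²). Setting ∂π_K/∂q_K = 0: 312 - 9q_K - 3(q_D) = 0.
Drake's first-order condition: 286 - 7q_D - 3(q_K) = 0.
So q_K = (312 - 3q_D)/9 and q_D = (286 - 3q_K)/7.
Substituting one into the other gives q_K = 221/9 and q_D = 91/3.
Total output Q = 494/9, so price P = 393 - 3·(494/9) = 685/3.

228.33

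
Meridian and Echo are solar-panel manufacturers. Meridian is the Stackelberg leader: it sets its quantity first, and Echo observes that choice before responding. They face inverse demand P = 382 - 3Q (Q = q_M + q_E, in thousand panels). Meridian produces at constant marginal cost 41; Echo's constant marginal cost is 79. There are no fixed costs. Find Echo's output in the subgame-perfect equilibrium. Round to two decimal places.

18.92

The follower Echo best-responds to any q_M: π_E = (382 - 3Q)q_E - 79q_E.
∂π_E/∂q_E = 303 - 3q_M - 6q_E = 0 gives the reaction function q_E = (303 - 3q_M)/6.
Meridian substitutes q_E(q_M) into its own profit: π_M = q_M(382 - 3q_M - (303 - 3q_M)/2) - 41q_M = (461/2 - (3/2)q_M)q_M - 41q_M.
The leader's first-order condition 379/2 - 3q_M = 0 yields q_M = 379/6.
Then q_E = (303 - 3·(379/6))/6 = 227/12.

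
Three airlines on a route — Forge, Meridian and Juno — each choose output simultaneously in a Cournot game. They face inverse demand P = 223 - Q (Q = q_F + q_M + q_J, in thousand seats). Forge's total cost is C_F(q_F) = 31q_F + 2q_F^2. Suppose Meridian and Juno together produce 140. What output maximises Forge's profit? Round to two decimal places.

With rivals' combined output fixed at 140, Forge's profit is π_F = (223 - 140 - q_F)q_F - (31q_F + 2q_F²) = (83 - q_F)q_F - (31q_F + 2q_F²).
∂π_F/∂q_F = 52 - 6q_F = 0, so q_F = 26/3.

8.67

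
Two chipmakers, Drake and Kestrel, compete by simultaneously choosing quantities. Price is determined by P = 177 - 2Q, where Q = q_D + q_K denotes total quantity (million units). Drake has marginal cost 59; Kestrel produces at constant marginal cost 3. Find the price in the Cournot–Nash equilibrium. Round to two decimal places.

79.67

Drake's profit: π_D = (177 - 2Q)q_D - (59q_D). Setting ∂π_D/∂q_D = 0: 118 - 4q_D - 2(q_K) = 0.
Kestrel's profit: π_K = (177 - 2Q)q_K - (3q_K). Setting ∂π_K/∂q_K = 0: 174 - 4q_K - 2(q_D) = 0.
Rearranging gives the reaction functions q_D = (118 - 2q_K)/4 and q_K = (174 - 2q_D)/4.
Solving the pair: q_D = 31/3, q_K = 115/3.
Total output Q = 146/3, so price P = 177 - 2·(146/3) = 239/3.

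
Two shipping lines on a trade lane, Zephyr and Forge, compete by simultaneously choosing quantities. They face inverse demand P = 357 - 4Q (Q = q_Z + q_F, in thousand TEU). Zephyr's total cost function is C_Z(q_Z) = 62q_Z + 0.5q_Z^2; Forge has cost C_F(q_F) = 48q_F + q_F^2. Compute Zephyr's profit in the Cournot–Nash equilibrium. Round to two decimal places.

Zephyr's profit: π_Z = (357 - 4Q)q_Z - (62q_Z + (1/2)q_Z²). Setting ∂π_Z/∂q_Z = 0: 295 - 9q_Z - 4(q_F) = 0.
Forge's first-order condition: 309 - 10q_F - 4(q_Z) = 0.
So q_Z = (295 - 4q_F)/9 and q_F = (309 - 4q_Z)/10.
Substituting one into the other gives q_Z = 857/37 and q_F = 1601/74.
Price P = 357 - 4·44.7973 = 177.8108.
Zephyr's profit: 177.8108·(857/37) - 62·(857/37) - (1/2)(857/37)² = 2414.1859.

2414.19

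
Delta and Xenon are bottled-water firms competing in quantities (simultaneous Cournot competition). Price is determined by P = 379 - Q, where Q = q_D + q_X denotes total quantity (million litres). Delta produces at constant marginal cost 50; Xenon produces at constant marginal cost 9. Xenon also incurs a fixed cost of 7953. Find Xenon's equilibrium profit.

10816

Delta's profit: π_D = (379 - Q)q_D - (50q_D). Setting ∂π_D/∂q_D = 0: 329 - 2q_D - (q_X) = 0.
Xenon's first-order condition: 370 - 2q_X - (q_D) = 0.
So q_D = (329 - q_X)/2 and q_X = (370 - q_D)/2.
Substituting one into the other gives q_D = 96 and q_X = 137.
Price P = 379 - 233 = 146.
Xenon's profit: (146 - 9)·137 - 7953 = 10816.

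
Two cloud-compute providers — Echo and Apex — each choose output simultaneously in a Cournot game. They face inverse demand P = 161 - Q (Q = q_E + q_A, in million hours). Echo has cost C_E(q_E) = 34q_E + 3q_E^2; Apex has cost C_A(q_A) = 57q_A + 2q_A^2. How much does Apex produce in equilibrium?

Echo's profit: π_E = (161 - Q)q_E - (34q_E + 3q_E²). Setting ∂π_E/∂q_E = 0: 127 - 8q_E - (q_A) = 0.
Apex's first-order condition: 104 - 6q_A - (q_E) = 0.
Best responses: q_E = (127 - q_A)/8, q_A = (104 - q_E)/6.
Substituting one into the other gives q_E = 14 and q_A = 15.

15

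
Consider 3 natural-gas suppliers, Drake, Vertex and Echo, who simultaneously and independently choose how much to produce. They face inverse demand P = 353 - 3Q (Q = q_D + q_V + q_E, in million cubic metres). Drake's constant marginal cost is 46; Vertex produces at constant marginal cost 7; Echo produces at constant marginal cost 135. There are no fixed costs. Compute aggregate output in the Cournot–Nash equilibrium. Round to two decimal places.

Drake's profit: π_D = (353 - 3Q)q_D - (46q_D). Setting ∂π_D/∂q_D = 0: 307 - 6q_D - 3(q_V + q_E) = 0.
Vertex's first-order condition: 346 - 6q_V - 3(q_D + q_E) = 0.
Echo's first-order condition: 218 - 6q_E - 3(q_D + q_V) = 0.
Adding the 3 conditions: 871 − 6Q − 6Q = 0, i.e. Q = 871/12.
Back-substituting: q_D = (307 − 871/4)/3 = 119/4, q_V = (346 − 871/4)/3 = 171/4, q_E = (218 − 871/4)/3 = 1/12.
Total output Q = 119/4 + 171/4 + 1/12 = 871/12.

72.58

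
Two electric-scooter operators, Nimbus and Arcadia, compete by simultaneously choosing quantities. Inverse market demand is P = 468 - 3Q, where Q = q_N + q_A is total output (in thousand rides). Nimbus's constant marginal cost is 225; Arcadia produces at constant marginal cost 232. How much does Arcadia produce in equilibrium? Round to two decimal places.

Nimbus's profit: π_N = (468 - 3Q)q_N - (225q_N). Setting ∂π_N/∂q_N = 0: 243 - 6q_N - 3(q_A) = 0.
Arcadia's profit: π_A = (468 - 3Q)q_A - (232q_A). Setting ∂π_A/∂q_A = 0: 236 - 6q_A - 3(q_N) = 0.
So q_N = (243 - 3q_A)/6 and q_A = (236 - 3q_N)/6.
Solving the pair: q_N = 250/9, q_A = 229/9.

25.44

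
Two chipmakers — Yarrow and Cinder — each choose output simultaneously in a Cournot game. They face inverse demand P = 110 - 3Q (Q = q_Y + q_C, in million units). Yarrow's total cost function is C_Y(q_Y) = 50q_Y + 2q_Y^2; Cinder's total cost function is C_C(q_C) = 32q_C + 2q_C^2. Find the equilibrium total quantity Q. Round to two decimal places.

10.62

Yarrow's profit: π_Y = (110 - 3Q)q_Y - (50q_Y + 2q_Y²). Setting ∂π_Y/∂q_Y = 0: 60 - 10q_Y - 3(q_C) = 0.
Cinder's first-order condition: 78 - 10q_C - 3(q_Y) = 0.
Best responses: q_Y = (60 - 3q_C)/10, q_C = (78 - 3q_Y)/10.
Solving the pair: q_Y = 366/91, q_C = 600/91.
Total output Q = 366/91 + 600/91 = 138/13.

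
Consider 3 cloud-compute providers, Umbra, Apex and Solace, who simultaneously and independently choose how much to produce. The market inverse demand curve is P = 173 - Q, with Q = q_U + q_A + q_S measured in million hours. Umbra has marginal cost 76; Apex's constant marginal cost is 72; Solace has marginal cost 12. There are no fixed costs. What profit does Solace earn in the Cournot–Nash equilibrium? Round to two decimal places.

Umbra's profit: π_U = (173 - Q)q_U - (76q_U). Setting ∂π_U/∂q_U = 0: 97 - 2q_U - (q_A + q_S) = 0.
Apex's profit: π_A = (173 - Q)q_A - (72q_A). Setting ∂π_A/∂q_A = 0: 101 - 2q_A - (q_U + q_S) = 0.
Solace's profit: π_S = (173 - Q)q_S - (12q_S). Setting ∂π_S/∂q_S = 0: 161 - 2q_S - (q_U + q_A) = 0.
Adding the 3 conditions: 359 − 2Q − 2Q = 0, i.e. Q = 359/4.
Back-substituting: q_U = (97 − 359/4) = 29/4, q_A = (101 − 359/4) = 45/4, q_S = (161 − 359/4) = 285/4.
Price P = 173 - 359/4 = 333/4.
Solace's profit: (333/4 - 12)·(285/4) = 5076.5625.

5076.56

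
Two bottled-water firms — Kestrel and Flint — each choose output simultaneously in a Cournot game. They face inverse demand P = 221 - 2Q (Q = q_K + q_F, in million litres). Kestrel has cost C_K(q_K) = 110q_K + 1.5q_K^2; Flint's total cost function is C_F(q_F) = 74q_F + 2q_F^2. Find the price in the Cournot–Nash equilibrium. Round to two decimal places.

Kestrel's profit: π_K = (221 - 2Q)q_K - (110q_K + (3/2)q_K²). Setting ∂π_K/∂q_K = 0: 111 - 7q_K - 2(q_F) = 0.
Flint's first-order condition: 147 - 8q_F - 2(q_K) = 0.
So q_K = (111 - 2q_F)/7 and q_F = (147 - 2q_K)/8.
Solving the pair: q_K = 297/26, q_F = 807/52.
Total output Q = 1401/52, so price P = 221 - 2·(1401/52) = 167.1154.

167.12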